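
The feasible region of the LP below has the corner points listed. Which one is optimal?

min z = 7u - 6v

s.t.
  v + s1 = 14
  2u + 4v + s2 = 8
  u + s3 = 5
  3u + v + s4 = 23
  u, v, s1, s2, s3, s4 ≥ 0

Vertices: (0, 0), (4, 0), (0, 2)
(0, 2) with z = -12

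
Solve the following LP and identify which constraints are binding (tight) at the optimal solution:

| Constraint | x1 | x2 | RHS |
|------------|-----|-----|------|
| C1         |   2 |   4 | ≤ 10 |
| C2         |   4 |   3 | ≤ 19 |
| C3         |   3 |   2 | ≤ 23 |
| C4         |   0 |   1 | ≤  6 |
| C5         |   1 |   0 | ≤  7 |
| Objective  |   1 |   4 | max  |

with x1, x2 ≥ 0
Optimal: x1 = 0, x2 = 2.5
Binding: C1, x1 ≥ 0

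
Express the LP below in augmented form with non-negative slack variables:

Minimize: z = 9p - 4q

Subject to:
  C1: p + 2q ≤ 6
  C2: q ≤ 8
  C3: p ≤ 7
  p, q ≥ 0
min z = 9p - 4q

s.t.
  p + 2q + s1 = 6
  q + s2 = 8
  p + s3 = 7
  p, q, s1, s2, s3 ≥ 0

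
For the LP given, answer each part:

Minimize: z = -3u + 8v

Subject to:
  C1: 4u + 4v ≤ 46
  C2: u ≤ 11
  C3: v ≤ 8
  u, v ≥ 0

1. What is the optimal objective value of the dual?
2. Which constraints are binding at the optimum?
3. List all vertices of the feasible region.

1. -33 (by strong duality, equal to the primal optimum)
2. C2, v ≥ 0
3. (0, 0), (11, 0), (11, 0.5), (3.5, 8), (0, 8)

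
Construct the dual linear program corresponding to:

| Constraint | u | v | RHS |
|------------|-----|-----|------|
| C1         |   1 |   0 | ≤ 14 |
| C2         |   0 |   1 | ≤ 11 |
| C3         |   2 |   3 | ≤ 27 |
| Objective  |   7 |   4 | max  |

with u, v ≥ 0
Minimize: z = 14y1 + 11y2 + 27y3

Subject to:
  C1: -y1 - 2y3 ≤ -7
  C2: -y2 - 3y3 ≤ -4
  y1, y2, y3 ≥ 0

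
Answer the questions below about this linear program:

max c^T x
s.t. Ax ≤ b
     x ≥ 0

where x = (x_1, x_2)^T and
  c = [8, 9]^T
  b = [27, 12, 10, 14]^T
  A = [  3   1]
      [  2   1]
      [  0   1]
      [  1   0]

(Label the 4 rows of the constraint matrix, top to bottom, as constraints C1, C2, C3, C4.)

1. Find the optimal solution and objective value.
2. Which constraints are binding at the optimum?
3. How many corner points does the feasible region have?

1. x_1 = 1, x_2 = 10, z = 98
2. C2, C3
3. 4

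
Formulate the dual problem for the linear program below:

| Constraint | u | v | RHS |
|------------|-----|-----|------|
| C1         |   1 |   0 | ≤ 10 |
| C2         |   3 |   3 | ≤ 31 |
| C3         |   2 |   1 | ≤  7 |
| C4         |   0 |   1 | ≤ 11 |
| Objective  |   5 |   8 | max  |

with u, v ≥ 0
Minimize: z = 10y1 + 31y2 + 7y3 + 11y4

Subject to:
  C1: -y1 - 3y2 - 2y3 ≤ -5
  C2: -3y2 - y3 - y4 ≤ -8
  y1, y2, y3, y4 ≥ 0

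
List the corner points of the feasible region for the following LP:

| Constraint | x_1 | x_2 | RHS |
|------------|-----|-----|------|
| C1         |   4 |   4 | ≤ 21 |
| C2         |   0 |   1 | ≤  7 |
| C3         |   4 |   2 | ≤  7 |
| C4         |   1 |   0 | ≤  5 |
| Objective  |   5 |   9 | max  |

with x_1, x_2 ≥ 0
Each vertex is the intersection of two constraint boundaries that also satisfies all remaining constraints:
  x_1 = 0 and x_2 = 0 → (0, 0)
  4x_1 + 2x_2 = 7 and x_2 = 0 → (1.75, 0)
  4x_1 + 2x_2 = 7 and x_1 = 0 → (0, 3.5)

Vertices: (0, 0), (1.75, 0), (0, 3.5)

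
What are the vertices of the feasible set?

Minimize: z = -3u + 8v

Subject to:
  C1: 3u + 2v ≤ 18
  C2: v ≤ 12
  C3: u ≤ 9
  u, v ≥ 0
Each vertex is the intersection of two constraint boundaries that also satisfies all remaining constraints:
  u = 0 and v = 0 → (0, 0)
  3u + 2v = 18 and v = 0 → (6, 0)
  3u + 2v = 18 and u = 0 → (0, 9)

Vertices: (0, 0), (6, 0), (0, 9)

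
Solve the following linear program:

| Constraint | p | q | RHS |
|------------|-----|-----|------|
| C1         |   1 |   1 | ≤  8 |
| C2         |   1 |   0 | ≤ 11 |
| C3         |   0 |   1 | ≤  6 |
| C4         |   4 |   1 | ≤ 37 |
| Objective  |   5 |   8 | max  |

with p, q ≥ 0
Each vertex is the intersection of two constraint boundaries that also satisfies all remaining constraints:
  p = 0 and q = 0 → (0, 0)
  p + q = 8 and q = 0 → (8, 0)
  p + q = 8 and q = 6 → (2, 6)
  q = 6 and p = 0 → (0, 6)

Evaluating z = 5p + 8q at each vertex:
  (0, 0): z = 0
  (8, 0): z = 40
  (2, 6): z = 58
  (0, 6): z = 48

The maximum is at (2, 6) with z = 58.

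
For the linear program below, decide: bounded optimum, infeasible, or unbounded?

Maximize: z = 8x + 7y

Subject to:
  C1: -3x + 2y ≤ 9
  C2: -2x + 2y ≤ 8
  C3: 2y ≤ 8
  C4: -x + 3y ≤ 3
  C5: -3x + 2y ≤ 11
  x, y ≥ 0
Feasible point: (0, 0) satisfies every constraint, so the LP is feasible.
Direction d = (1, 0): for each constraint row a, a·d ≤ 0 —
  (-3)(1) + (2)(0) = -3 ≤ 0
  (-2)(1) + (2)(0) = -2 ≤ 0
  (0)(1) + (2)(0) = 0 ≤ 0
  (-1)(1) + (3)(0) = -1 ≤ 0
  (-3)(1) + (2)(0) = -3 ≤ 0
and d ≥ 0, so (0, 0) + t·d stays feasible for every t ≥ 0. Along this ray z = 8x + 7y changes by 8 per unit t, so z → +∞.

Unbounded: there is a feasible ray along which z → +∞.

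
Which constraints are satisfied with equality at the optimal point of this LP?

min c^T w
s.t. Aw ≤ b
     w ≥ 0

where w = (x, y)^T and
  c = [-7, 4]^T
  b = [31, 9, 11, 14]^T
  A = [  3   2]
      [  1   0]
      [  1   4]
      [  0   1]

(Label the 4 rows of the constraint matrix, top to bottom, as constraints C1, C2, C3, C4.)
Optimal: x = 9, y = 0
Slack at optimum:
  C1: slack = 4
  C2: slack = 0 (binding)
  C3: slack = 2
  C4: slack = 14
  x ≥ 0: x = 9
  y ≥ 0: y = 0 (binding)
Binding constraints: C2, y ≥ 0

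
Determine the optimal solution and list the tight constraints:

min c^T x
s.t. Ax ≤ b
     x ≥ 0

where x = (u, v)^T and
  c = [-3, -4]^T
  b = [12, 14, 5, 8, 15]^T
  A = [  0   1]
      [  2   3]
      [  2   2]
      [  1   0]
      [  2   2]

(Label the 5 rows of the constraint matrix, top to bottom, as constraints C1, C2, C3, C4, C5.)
Optimal: u = 0, v = 2.5
Slack at optimum:
  C1: slack = 9.5
  C2: slack = 6.5
  C3: slack = 0 (binding)
  C4: slack = 8
  C5: slack = 10
  u ≥ 0: u = 0 (binding)
  v ≥ 0: v = 2.5
Binding constraints: C3, u ≥ 0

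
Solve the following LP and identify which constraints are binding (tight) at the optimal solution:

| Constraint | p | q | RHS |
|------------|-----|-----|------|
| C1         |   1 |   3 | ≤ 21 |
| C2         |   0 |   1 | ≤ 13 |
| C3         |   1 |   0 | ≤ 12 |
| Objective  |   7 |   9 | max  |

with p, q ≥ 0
Optimal: p = 12, q = 3
Binding: C1, C3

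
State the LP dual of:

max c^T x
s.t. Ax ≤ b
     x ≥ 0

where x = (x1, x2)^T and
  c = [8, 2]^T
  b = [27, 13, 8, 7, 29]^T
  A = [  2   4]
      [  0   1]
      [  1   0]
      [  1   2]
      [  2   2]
Minimize: z = 27y1 + 13y2 + 8y3 + 7y4 + 29y5

Subject to:
  C1: -2y1 - y3 - y4 - 2y5 ≤ -8
  C2: -4y1 - y2 - 2y4 - 2y5 ≤ -2
  y1, y2, y3, y4, y5 ≥ 0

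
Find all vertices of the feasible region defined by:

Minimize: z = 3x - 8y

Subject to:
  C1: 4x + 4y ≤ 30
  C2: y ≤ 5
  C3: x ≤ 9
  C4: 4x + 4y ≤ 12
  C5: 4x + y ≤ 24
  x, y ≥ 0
Each vertex is the intersection of two constraint boundaries that also satisfies all remaining constraints:
  x = 0 and y = 0 → (0, 0)
  4x + 4y = 12 and y = 0 → (3, 0)
  4x + 4y = 12 and x = 0 → (0, 3)

Vertices: (0, 0), (3, 0), (0, 3)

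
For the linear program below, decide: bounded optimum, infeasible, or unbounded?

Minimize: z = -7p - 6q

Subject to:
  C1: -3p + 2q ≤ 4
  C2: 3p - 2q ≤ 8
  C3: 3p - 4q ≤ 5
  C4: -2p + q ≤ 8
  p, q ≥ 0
Feasible point: (0, 0) satisfies every constraint, so the LP is feasible.
Direction d = (2, 3): for each constraint row a, a·d ≤ 0 —
  (-3)(2) + (2)(3) = 0 ≤ 0
  (3)(2) + (-2)(3) = 0 ≤ 0
  (3)(2) + (-4)(3) = -6 ≤ 0
  (-2)(2) + (1)(3) = -1 ≤ 0
and d ≥ 0, so (0, 0) + t·d stays feasible for every t ≥ 0. Along this ray z = -7p - 6q changes by -32 per unit t, so z → −∞.

The LP is unbounded; z can be made arbitrarily small.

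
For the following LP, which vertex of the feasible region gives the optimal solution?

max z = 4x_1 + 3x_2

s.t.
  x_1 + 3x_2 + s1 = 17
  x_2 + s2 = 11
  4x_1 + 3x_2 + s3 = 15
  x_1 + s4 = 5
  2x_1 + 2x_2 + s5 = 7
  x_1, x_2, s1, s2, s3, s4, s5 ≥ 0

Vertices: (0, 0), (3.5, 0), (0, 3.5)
Evaluating z = 4x_1 + 3x_2 at each vertex:
  (0, 0): z = 0
  (3.5, 0): z = 14
  (0, 3.5): z = 10.5

The largest value is z = 14, attained at (3.5, 0).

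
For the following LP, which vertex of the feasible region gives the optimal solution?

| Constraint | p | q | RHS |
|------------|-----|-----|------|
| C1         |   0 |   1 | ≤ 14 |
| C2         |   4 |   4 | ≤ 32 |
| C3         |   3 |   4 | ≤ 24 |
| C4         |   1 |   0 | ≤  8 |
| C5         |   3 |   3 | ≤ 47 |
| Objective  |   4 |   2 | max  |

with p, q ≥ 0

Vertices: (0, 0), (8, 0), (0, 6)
Evaluating z = 4p + 2q at each vertex:
  (0, 0): z = 0
  (8, 0): z = 32
  (0, 6): z = 12

The largest value is z = 32, attained at (8, 0).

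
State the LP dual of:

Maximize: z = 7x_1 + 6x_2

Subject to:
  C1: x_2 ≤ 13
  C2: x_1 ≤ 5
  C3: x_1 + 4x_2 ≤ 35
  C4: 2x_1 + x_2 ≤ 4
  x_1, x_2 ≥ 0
Minimize: z = 13y1 + 5y2 + 35y3 + 4y4

Subject to:
  C1: -y2 - y3 - 2y4 ≤ -7
  C2: -y1 - 4y3 - y4 ≤ -6
  y1, y2, y3, y4 ≥ 0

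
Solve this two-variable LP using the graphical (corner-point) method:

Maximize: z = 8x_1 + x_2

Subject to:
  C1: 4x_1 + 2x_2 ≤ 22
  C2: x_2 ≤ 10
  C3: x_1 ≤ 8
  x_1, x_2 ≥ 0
Each vertex is the intersection of two constraint boundaries that also satisfies all remaining constraints:
  x_1 = 0 and x_2 = 0 → (0, 0)
  4x_1 + 2x_2 = 22 and x_2 = 0 → (5.5, 0)
  4x_1 + 2x_2 = 22 and x_2 = 10 → (0.5, 10)
  x_2 = 10 and x_1 = 0 → (0, 10)

Evaluating z = 8x_1 + x_2 at each vertex:
  (0, 0): z = 0
  (5.5, 0): z = 44
  (0.5, 10): z = 14
  (0, 10): z = 10

The maximum is at (5.5, 0) with z = 44.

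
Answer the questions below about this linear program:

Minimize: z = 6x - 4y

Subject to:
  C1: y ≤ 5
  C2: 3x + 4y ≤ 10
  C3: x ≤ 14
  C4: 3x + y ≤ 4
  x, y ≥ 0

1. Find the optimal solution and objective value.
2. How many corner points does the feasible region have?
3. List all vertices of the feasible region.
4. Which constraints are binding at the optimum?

1. x = 0, y = 2.5, z = -10
2. 4
3. (0, 0), (1.333, 0), (0.6667, 2), (0, 2.5)
4. C2, x ≥ 0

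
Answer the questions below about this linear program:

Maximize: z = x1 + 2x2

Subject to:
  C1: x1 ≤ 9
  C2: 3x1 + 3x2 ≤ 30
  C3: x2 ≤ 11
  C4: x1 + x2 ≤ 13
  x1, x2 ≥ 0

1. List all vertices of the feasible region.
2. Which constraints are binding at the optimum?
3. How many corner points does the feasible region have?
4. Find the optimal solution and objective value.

1. (0, 0), (9, 0), (9, 1), (0, 10)
2. C2, x1 ≥ 0
3. 4
4. x1 = 0, x2 = 10, z = 20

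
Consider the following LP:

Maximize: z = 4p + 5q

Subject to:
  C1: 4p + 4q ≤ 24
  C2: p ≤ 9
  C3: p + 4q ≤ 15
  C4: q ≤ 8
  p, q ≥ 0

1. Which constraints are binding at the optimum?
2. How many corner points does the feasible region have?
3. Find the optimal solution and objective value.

1. C1, C3
2. 4
3. p = 3, q = 3, z = 27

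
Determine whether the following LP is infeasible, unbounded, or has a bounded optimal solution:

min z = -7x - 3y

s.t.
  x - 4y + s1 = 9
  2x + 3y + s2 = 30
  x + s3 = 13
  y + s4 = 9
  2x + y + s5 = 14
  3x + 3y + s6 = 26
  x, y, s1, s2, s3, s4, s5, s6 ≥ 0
The point (7, 0) satisfies every constraint, so the LP is feasible; the constraints give x ≤ 13 and y ≤ 9, which with x, y ≥ 0 keep the feasible region inside a bounded box. A feasible, bounded LP attains a finite optimum at a vertex.

Evaluating z = -7x - 3y at each vertex:
  (0, 0): z = 0
  (7, 0): z = -49
  (5.333, 3.333): z = -47.33
  (0, 8.667): z = -26

Feasible with finite optimum z* = -49 at (7, 0).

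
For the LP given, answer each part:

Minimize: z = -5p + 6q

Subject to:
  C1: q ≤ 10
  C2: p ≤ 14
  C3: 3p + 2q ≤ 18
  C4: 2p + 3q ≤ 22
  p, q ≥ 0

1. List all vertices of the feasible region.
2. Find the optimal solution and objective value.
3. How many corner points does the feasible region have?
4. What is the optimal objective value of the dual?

1. (0, 0), (6, 0), (2, 6), (0, 7.333)
2. p = 6, q = 0, z = -30
3. 4
4. -30 (by strong duality, equal to the primal optimum)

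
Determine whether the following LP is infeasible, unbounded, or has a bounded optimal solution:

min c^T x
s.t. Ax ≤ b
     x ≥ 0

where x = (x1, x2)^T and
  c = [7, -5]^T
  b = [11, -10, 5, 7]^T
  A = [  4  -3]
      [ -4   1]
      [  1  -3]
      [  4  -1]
One constraint requires 4x1 - x2 ≤ 7, while the constraint -4x1 + x2 ≤ -10 is equivalent to 4x1 - x2 ≥ 10. Together they would need 10 ≤ 4x1 - x2 ≤ 7, which is impossible since 10 > 7. No point satisfies all constraints.

Infeasible — the constraint set is empty.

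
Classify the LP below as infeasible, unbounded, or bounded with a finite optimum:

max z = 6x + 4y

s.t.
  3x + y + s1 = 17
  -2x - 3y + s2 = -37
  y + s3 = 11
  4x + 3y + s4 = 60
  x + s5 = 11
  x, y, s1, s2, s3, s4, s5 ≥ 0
The point (2, 11) satisfies every constraint, so the LP is feasible; the constraints give x ≤ 11 and y ≤ 11, which with x, y ≥ 0 keep the feasible region inside a bounded box. A feasible, bounded LP attains a finite optimum at a vertex.

Feasible with finite optimum z* = 56 at (2, 11).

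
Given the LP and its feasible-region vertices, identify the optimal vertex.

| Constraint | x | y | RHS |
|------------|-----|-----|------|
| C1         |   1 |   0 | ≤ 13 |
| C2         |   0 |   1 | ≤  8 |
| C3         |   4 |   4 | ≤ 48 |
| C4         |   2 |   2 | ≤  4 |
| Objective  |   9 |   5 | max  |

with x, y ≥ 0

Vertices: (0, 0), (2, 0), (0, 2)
Evaluating z = 9x + 5y at each vertex:
  (0, 0): z = 0
  (2, 0): z = 18
  (0, 2): z = 10

The largest value is z = 18, attained at (2, 0).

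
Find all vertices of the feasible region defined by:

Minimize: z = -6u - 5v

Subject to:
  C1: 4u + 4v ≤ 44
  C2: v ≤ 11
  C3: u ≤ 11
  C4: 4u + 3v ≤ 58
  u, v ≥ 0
Each vertex is the intersection of two constraint boundaries that also satisfies all remaining constraints:
  u = 0 and v = 0 → (0, 0)
  4u + 4v = 44 and u = 11 → (11, 0)
  4u + 4v = 44 and v = 11 → (0, 11)

Vertices: (0, 0), (11, 0), (0, 11)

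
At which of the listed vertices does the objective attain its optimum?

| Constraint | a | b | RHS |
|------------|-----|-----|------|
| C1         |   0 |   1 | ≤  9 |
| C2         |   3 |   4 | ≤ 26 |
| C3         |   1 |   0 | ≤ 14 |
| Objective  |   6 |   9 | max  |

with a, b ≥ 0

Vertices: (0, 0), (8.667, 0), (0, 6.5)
Evaluating z = 6a + 9b at each vertex:
  (0, 0): z = 0
  (8.667, 0): z = 52
  (0, 6.5): z = 58.5

The largest value is z = 58.5, attained at (0, 6.5).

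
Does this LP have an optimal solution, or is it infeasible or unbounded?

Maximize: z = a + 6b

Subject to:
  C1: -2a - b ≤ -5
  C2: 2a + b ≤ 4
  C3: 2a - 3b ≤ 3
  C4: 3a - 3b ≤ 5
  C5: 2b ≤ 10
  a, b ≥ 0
C2 requires 2a + b ≤ 4, while C1 (-2a - b ≤ -5) is equivalent to 2a + b ≥ 5. Together they would need 5 ≤ 2a + b ≤ 4, which is impossible since 5 > 4. No point satisfies all constraints.

Infeasible — the constraint set is empty.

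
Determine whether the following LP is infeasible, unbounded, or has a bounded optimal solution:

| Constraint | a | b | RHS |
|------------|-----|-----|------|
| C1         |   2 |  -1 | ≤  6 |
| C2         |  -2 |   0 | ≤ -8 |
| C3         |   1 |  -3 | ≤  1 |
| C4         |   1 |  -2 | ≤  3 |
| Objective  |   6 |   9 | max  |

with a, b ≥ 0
Feasible point: (4, 2) satisfies every constraint, so the LP is feasible.
Direction d = (0, 1): for each constraint row a, a·d ≤ 0 —
  (2)(0) + (-1)(1) = -1 ≤ 0
  (-2)(0) + (0)(1) = 0 ≤ 0
  (1)(0) + (-3)(1) = -3 ≤ 0
  (1)(0) + (-2)(1) = -2 ≤ 0
and d ≥ 0, so (4, 2) + t·d stays feasible for every t ≥ 0. Along this ray z = 6a + 9b changes by 9 per unit t, so z → +∞.

The LP is unbounded; z can be made arbitrarily large.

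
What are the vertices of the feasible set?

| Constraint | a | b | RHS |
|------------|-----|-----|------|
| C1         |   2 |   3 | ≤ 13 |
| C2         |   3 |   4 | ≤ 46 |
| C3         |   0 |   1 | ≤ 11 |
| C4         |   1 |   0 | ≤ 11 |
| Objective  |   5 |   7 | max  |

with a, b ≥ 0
Each vertex is the intersection of two constraint boundaries that also satisfies all remaining constraints:
  a = 0 and b = 0 → (0, 0)
  2a + 3b = 13 and b = 0 → (6.5, 0)
  2a + 3b = 13 and a = 0 → (0, 4.333)

Vertices: (0, 0), (6.5, 0), (0, 4.333)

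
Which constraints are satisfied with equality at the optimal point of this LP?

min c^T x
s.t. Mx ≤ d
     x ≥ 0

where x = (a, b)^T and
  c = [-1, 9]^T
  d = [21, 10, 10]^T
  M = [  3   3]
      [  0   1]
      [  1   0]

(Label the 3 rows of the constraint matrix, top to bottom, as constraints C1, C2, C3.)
Optimal: a = 7, b = 0
Slack at optimum:
  C1: slack = 0 (binding)
  C2: slack = 10
  C3: slack = 3
  a ≥ 0: a = 7
  b ≥ 0: b = 0 (binding)
Binding constraints: C1, b ≥ 0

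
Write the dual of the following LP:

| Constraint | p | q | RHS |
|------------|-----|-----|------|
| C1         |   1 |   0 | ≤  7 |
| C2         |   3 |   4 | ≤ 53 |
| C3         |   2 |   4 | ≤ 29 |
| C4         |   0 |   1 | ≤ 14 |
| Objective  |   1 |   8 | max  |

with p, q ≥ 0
Minimize: z = 7y1 + 53y2 + 29y3 + 14y4

Subject to:
  C1: -y1 - 3y2 - 2y3 ≤ -1
  C2: -4y2 - 4y3 - y4 ≤ -8
  y1, y2, y3, y4 ≥ 0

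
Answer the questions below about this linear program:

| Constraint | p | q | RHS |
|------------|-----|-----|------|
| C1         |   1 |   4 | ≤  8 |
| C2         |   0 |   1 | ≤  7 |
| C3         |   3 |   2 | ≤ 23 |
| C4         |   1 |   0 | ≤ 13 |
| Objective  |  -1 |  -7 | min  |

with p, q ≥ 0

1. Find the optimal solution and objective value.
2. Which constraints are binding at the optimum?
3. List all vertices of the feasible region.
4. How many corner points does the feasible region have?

1. p = 0, q = 2, z = -14
2. C1, p ≥ 0
3. (0, 0), (7.667, 0), (7.6, 0.1), (0, 2)
4. 4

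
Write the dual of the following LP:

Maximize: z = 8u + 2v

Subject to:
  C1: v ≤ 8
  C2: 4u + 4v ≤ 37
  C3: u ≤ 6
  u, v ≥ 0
Minimize: z = 8y1 + 37y2 + 6y3

Subject to:
  C1: -4y2 - y3 ≤ -8
  C2: -y1 - 4y2 ≤ -2
  y1, y2, y3 ≥ 0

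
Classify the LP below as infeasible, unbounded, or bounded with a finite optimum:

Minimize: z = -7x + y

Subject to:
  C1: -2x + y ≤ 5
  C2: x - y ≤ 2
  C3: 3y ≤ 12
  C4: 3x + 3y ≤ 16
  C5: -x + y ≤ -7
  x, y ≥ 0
C2 requires x - y ≤ 2, while C5 (-x + y ≤ -7) is equivalent to x - y ≥ 7. Together they would need 7 ≤ x - y ≤ 2, which is impossible since 7 > 2. No point satisfies all constraints.

Infeasible: no point satisfies all constraints simultaneously.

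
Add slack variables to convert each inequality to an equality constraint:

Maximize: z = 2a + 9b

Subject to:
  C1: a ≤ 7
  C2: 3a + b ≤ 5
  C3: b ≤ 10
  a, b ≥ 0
max z = 2a + 9b

s.t.
  a + s1 = 7
  3a + b + s2 = 5
  b + s3 = 10
  a, b, s1, s2, s3 ≥ 0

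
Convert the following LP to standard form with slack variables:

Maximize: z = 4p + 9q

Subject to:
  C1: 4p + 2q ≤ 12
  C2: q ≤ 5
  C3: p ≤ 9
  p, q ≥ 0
max z = 4p + 9q

s.t.
  4p + 2q + s1 = 12
  q + s2 = 5
  p + s3 = 9
  p, q, s1, s2, s3 ≥ 0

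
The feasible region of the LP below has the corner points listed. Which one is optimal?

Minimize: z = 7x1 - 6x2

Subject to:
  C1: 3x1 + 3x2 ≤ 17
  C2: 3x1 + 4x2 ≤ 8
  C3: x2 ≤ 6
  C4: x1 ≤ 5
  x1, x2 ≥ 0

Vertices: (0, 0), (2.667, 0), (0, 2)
(0, 2) with z = -12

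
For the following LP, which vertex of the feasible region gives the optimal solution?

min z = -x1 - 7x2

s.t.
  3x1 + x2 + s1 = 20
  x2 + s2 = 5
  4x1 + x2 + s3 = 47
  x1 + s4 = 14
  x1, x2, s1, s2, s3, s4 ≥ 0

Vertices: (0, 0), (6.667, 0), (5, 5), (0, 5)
Evaluating z = -x1 - 7x2 at each vertex:
  (0, 0): z = 0
  (6.667, 0): z = -6.667
  (5, 5): z = -40
  (0, 5): z = -35

The smallest value is z = -40, attained at (5, 5).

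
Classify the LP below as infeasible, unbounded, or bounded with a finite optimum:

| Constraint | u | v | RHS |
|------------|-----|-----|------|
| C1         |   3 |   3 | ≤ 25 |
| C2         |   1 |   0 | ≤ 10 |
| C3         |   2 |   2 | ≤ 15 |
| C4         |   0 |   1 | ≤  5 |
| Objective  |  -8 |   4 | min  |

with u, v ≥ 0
The point (7.5, 0) satisfies every constraint, so the LP is feasible; the constraints give u ≤ 10 and v ≤ 5, which with u, v ≥ 0 keep the feasible region inside a bounded box. A feasible, bounded LP attains a finite optimum at a vertex.

Evaluating z = -8u + 4v at each vertex:
  (0, 0): z = 0
  (7.5, 0): z = -60
  (2.5, 5): z = 0
  (0, 5): z = 20

The LP has an optimal solution: (7.5, 0) with z = -60.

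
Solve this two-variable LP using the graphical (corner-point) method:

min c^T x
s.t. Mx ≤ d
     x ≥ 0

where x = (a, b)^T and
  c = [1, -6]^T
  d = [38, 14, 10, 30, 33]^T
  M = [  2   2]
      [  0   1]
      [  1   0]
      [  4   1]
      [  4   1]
Each vertex is the intersection of two constraint boundaries that also satisfies all remaining constraints:
  a = 0 and b = 0 → (0, 0)
  4a + b = 30 and b = 0 → (7.5, 0)
  b = 14 and 4a + b = 30 → (4, 14)
  b = 14 and a = 0 → (0, 14)

Evaluating z = a - 6b at each vertex:
  (0, 0): z = 0
  (7.5, 0): z = 7.5
  (4, 14): z = -80
  (0, 14): z = -84

The minimum is at (0, 14) with z = -84.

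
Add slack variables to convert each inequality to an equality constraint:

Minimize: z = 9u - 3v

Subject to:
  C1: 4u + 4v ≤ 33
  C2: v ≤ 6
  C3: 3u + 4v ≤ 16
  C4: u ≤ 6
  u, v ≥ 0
min z = 9u - 3v

s.t.
  4u + 4v + s1 = 33
  v + s2 = 6
  3u + 4v + s3 = 16
  u + s4 = 6
  u, v, s1, s2, s3, s4 ≥ 0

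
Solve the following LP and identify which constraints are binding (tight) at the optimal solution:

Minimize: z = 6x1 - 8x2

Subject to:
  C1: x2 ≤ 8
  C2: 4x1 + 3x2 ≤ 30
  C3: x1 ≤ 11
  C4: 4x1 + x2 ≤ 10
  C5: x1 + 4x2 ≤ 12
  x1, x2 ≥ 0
Optimal: x1 = 0, x2 = 3
Binding: C5, x1 ≥ 0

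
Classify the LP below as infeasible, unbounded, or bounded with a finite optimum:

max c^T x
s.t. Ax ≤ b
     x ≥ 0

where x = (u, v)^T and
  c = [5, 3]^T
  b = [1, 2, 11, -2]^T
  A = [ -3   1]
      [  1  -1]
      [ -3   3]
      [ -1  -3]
Feasible point: (0, 1) satisfies every constraint, so the LP is feasible.
Direction d = (1, 1): for each constraint row a, a·d ≤ 0 —
  (-3)(1) + (1)(1) = -2 ≤ 0
  (1)(1) + (-1)(1) = 0 ≤ 0
  (-3)(1) + (3)(1) = 0 ≤ 0
  (-1)(1) + (-3)(1) = -4 ≤ 0
and d ≥ 0, so (0, 1) + t·d stays feasible for every t ≥ 0. Along this ray z = 5u + 3v changes by 8 per unit t, so z → +∞.

The LP is unbounded; z can be made arbitrarily large.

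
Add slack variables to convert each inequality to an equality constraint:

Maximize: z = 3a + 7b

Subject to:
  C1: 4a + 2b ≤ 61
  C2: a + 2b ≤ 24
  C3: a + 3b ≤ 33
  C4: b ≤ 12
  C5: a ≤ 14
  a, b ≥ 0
max z = 3a + 7b

s.t.
  4a + 2b + s1 = 61
  a + 2b + s2 = 24
  a + 3b + s3 = 33
  b + s4 = 12
  a + s5 = 14
  a, b, s1, s2, s3, s4, s5 ≥ 0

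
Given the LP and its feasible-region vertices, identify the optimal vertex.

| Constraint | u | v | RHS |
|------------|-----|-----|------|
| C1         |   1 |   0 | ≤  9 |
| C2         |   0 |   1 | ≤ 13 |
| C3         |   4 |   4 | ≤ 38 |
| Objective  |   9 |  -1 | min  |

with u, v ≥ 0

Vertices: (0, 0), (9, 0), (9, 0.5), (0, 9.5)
(0, 9.5) with z = -9.5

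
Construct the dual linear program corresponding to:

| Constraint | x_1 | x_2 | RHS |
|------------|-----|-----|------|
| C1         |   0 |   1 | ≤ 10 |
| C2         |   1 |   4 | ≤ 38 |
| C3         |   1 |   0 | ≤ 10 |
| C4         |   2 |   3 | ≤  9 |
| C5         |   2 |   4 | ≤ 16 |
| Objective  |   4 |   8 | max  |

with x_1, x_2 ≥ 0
Minimize: z = 10y1 + 38y2 + 10y3 + 9y4 + 16y5

Subject to:
  C1: -y2 - y3 - 2y4 - 2y5 ≤ -4
  C2: -y1 - 4y2 - 3y4 - 4y5 ≤ -8
  y1, y2, y3, y4, y5 ≥ 0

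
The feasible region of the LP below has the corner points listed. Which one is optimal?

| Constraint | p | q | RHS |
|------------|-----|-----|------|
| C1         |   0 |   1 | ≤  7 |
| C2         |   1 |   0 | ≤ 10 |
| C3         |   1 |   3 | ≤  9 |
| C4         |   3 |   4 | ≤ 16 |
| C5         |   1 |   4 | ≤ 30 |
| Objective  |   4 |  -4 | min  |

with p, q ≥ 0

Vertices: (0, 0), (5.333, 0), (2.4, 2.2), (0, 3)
Evaluating z = 4p - 4q at each vertex:
  (0, 0): z = 0
  (5.333, 0): z = 21.33
  (2.4, 2.2): z = 0.8
  (0, 3): z = -12

The smallest value is z = -12, attained at (0, 3).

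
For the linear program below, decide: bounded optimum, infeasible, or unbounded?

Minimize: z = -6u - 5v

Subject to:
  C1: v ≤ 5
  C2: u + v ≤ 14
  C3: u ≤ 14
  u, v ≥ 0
The point (14, 0) satisfies every constraint, so the LP is feasible; the constraints give u ≤ 14 and v ≤ 5, which with u, v ≥ 0 keep the feasible region inside a bounded box. A feasible, bounded LP attains a finite optimum at a vertex.

Bounded optimum: z* = -84 at (14, 0).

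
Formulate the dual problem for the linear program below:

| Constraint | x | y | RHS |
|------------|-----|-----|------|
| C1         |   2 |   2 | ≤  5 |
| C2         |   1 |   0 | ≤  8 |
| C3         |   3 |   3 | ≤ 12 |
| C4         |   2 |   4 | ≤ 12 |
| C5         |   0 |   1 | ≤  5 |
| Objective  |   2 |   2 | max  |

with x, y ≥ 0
Minimize: z = 5y1 + 8y2 + 12y3 + 12y4 + 5y5

Subject to:
  C1: -2y1 - y2 - 3y3 - 2y4 ≤ -2
  C2: -2y1 - 3y3 - 4y4 - y5 ≤ -2
  y1, y2, y3, y4, y5 ≥ 0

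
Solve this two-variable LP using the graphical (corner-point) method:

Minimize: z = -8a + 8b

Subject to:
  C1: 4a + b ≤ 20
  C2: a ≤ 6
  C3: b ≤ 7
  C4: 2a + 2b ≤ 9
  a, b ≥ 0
a = 4.5, b = 0, z = -36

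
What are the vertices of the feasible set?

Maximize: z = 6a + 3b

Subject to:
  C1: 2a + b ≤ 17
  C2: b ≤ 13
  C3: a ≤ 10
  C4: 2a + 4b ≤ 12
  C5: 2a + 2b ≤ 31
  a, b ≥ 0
Each vertex is the intersection of two constraint boundaries that also satisfies all remaining constraints:
  a = 0 and b = 0 → (0, 0)
  2a + 4b = 12 and b = 0 → (6, 0)
  2a + 4b = 12 and a = 0 → (0, 3)

Vertices: (0, 0), (6, 0), (0, 3)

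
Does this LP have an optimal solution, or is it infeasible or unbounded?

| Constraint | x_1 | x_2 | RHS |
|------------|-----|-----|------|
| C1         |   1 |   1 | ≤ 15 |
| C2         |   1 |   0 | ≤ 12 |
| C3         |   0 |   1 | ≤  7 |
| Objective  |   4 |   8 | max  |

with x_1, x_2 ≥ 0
The point (8, 7) satisfies every constraint, so the LP is feasible; the constraints give x_1 ≤ 12 and x_2 ≤ 7, which with x_1, x_2 ≥ 0 keep the feasible region inside a bounded box. A feasible, bounded LP attains a finite optimum at a vertex.

The LP has an optimal solution: (8, 7) with z = 88.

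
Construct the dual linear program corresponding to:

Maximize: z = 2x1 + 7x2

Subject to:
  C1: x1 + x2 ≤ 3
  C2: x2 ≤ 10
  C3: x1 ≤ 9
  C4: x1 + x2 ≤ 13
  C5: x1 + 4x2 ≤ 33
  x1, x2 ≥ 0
Minimize: z = 3y1 + 10y2 + 9y3 + 13y4 + 33y5

Subject to:
  C1: -y1 - y3 - y4 - y5 ≤ -2
  C2: -y1 - y2 - y4 - 4y5 ≤ -7
  y1, y2, y3, y4, y5 ≥ 0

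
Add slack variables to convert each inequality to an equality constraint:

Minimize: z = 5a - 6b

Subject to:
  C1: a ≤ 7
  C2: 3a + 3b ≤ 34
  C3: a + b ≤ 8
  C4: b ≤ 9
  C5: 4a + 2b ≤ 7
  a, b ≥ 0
min z = 5a - 6b

s.t.
  a + s1 = 7
  3a + 3b + s2 = 34
  a + b + s3 = 8
  b + s4 = 9
  4a + 2b + s5 = 7
  a, b, s1, s2, s3, s4, s5 ≥ 0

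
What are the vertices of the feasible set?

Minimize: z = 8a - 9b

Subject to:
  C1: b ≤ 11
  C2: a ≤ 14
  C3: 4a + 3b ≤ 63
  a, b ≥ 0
Each vertex is the intersection of two constraint boundaries that also satisfies all remaining constraints:
  a = 0 and b = 0 → (0, 0)
  a = 14 and b = 0 → (14, 0)
  a = 14 and 4a + 3b = 63 → (14, 2.333)
  b = 11 and 4a + 3b = 63 → (7.5, 11)
  b = 11 and a = 0 → (0, 11)

Vertices: (0, 0), (14, 0), (14, 2.333), (7.5, 11), (0, 11)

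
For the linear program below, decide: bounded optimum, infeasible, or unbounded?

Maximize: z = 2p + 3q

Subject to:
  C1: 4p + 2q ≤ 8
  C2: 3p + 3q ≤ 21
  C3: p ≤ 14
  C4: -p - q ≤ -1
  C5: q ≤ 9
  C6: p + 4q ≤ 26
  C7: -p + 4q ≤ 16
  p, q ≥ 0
The point (0, 4) satisfies every constraint, so the LP is feasible; the constraints give p ≤ 14 and q ≤ 9, which with p, q ≥ 0 keep the feasible region inside a bounded box. A feasible, bounded LP attains a finite optimum at a vertex.

Evaluating z = 2p + 3q at each vertex:
  (0, 1): z = 3
  (1, 0): z = 2
  (2, 0): z = 4
  (0, 4): z = 12

Feasible with finite optimum z* = 12 at (0, 4).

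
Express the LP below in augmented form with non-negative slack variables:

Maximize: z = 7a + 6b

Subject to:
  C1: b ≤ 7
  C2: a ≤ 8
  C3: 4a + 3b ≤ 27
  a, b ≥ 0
max z = 7a + 6b

s.t.
  b + s1 = 7
  a + s2 = 8
  4a + 3b + s3 = 27
  a, b, s1, s2, s3 ≥ 0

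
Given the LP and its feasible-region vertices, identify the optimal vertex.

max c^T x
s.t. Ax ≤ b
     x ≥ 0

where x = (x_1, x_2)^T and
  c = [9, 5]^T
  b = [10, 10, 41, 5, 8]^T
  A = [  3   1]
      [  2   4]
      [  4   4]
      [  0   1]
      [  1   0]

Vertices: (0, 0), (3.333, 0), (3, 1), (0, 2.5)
Evaluating z = 9x_1 + 5x_2 at each vertex:
  (0, 0): z = 0
  (3.333, 0): z = 30
  (3, 1): z = 32
  (0, 2.5): z = 12.5

The largest value is z = 32, attained at (3, 1).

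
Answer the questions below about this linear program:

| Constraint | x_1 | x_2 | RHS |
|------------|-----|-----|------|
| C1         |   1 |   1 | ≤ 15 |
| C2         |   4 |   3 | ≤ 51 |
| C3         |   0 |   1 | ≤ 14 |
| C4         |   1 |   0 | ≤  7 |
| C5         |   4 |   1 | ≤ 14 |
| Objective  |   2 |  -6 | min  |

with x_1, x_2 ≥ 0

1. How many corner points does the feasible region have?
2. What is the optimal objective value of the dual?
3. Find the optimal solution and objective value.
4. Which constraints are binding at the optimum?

1. 3
2. -84 (by strong duality, equal to the primal optimum)
3. x_1 = 0, x_2 = 14, z = -84
4. C3, C5, x_1 ≥ 0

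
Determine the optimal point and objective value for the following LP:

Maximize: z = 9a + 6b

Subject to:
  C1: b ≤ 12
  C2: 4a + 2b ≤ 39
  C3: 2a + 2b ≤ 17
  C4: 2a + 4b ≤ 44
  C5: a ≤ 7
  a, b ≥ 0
a = 7, b = 1.5, z = 72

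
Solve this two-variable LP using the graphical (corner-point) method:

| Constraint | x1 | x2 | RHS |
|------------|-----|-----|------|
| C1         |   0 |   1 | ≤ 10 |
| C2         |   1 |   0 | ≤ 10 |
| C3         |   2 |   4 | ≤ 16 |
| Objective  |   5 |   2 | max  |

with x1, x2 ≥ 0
Each vertex is the intersection of two constraint boundaries that also satisfies all remaining constraints:
  x1 = 0 and x2 = 0 → (0, 0)
  2x1 + 4x2 = 16 and x2 = 0 → (8, 0)
  2x1 + 4x2 = 16 and x1 = 0 → (0, 4)

Evaluating z = 5x1 + 2x2 at each vertex:
  (0, 0): z = 0
  (8, 0): z = 40
  (0, 4): z = 8

The maximum is at (8, 0) with z = 40.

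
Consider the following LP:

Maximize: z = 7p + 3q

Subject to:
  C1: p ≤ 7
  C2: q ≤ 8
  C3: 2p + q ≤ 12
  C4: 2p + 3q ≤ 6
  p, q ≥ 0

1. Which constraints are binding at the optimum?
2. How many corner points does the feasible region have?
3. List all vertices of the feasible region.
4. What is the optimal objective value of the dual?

1. C4, q ≥ 0
2. 3
3. (0, 0), (3, 0), (0, 2)
4. 21 (by strong duality, equal to the primal optimum)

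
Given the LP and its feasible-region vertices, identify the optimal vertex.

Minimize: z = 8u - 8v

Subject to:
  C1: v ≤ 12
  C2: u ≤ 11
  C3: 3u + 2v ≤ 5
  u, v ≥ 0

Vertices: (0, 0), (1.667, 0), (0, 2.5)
Evaluating z = 8u - 8v at each vertex:
  (0, 0): z = 0
  (1.667, 0): z = 13.33
  (0, 2.5): z = -20

The smallest value is z = -20, attained at (0, 2.5).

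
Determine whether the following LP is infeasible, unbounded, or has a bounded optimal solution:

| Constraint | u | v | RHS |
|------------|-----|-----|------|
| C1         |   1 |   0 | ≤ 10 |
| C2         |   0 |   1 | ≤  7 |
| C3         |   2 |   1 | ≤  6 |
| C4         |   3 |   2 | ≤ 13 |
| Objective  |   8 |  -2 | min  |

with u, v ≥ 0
The point (0, 6) satisfies every constraint, so the LP is feasible; the constraints give u ≤ 10 and v ≤ 7, which with u, v ≥ 0 keep the feasible region inside a bounded box. A feasible, bounded LP attains a finite optimum at a vertex.

Evaluating z = 8u - 2v at each vertex:
  (0, 0): z = 0
  (3, 0): z = 24
  (0, 6): z = -12

The LP has an optimal solution: (0, 6) with z = -12.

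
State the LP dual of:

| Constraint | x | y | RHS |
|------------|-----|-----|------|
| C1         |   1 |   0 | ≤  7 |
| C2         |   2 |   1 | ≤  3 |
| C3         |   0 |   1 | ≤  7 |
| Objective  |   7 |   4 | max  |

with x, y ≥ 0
Minimize: z = 7y1 + 3y2 + 7y3

Subject to:
  C1: -y1 - 2y2 ≤ -7
  C2: -y2 - y3 ≤ -4
  y1, y2, y3 ≥ 0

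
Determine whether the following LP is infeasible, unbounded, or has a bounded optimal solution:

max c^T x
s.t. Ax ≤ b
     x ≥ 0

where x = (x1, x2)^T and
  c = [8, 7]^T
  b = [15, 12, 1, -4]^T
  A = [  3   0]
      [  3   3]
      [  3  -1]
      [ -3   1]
One constraint requires 3x1 - x2 ≤ 1, while the constraint -3x1 + x2 ≤ -4 is equivalent to 3x1 - x2 ≥ 4. Together they would need 4 ≤ 3x1 - x2 ≤ 1, which is impossible since 4 > 1. No point satisfies all constraints.

The feasible region is empty; the LP is infeasible.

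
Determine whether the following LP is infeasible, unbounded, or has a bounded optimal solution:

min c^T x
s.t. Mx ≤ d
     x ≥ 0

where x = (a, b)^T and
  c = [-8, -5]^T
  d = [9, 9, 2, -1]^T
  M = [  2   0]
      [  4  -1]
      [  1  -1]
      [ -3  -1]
Feasible point: (0, 1) satisfies every constraint, so the LP is feasible.
Direction d = (0, 1): for each constraint row a, a·d ≤ 0 —
  (2)(0) + (0)(1) = 0 ≤ 0
  (4)(0) + (-1)(1) = -1 ≤ 0
  (1)(0) + (-1)(1) = -1 ≤ 0
  (-3)(0) + (-1)(1) = -1 ≤ 0
and d ≥ 0, so (0, 1) + t·d stays feasible for every t ≥ 0. Along this ray z = -8a - 5b changes by -5 per unit t, so z → −∞.

Unbounded — the objective can decrease without bound over the feasible region.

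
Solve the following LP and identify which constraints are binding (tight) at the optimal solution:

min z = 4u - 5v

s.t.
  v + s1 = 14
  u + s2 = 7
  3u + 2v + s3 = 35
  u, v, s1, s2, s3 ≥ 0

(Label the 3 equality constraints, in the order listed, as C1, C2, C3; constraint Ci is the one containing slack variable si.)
Optimal: u = 0, v = 14
Slack at optimum:
  C1: slack = 0 (binding)
  C2: slack = 7
  C3: slack = 7
  u ≥ 0: u = 0 (binding)
  v ≥ 0: v = 14
Binding constraints: C1, u ≥ 0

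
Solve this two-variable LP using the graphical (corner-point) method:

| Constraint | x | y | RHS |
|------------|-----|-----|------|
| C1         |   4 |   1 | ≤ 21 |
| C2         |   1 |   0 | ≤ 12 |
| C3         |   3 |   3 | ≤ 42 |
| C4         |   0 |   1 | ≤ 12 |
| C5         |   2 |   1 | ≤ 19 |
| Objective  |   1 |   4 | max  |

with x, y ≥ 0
Each vertex is the intersection of two constraint boundaries that also satisfies all remaining constraints:
  x = 0 and y = 0 → (0, 0)
  4x + y = 21 and y = 0 → (5.25, 0)
  4x + y = 21 and 3x + 3y = 42 → (2.333, 11.67)
  3x + 3y = 42 and y = 12 → (2, 12)
  y = 12 and x = 0 → (0, 12)

Evaluating z = x + 4y at each vertex:
  (0, 0): z = 0
  (5.25, 0): z = 5.25
  (2.333, 11.67): z = 49
  (2, 12): z = 50
  (0, 12): z = 48

The maximum is at (2, 12) with z = 50.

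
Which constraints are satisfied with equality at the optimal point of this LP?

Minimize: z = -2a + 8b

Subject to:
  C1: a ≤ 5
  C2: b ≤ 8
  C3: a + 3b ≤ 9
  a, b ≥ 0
Optimal: a = 5, b = 0
Binding: C1, b ≥ 0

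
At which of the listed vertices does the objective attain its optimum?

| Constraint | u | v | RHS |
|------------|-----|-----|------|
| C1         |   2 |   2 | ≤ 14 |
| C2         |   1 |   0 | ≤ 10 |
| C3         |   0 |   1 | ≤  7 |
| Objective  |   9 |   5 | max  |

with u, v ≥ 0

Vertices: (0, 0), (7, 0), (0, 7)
Evaluating z = 9u + 5v at each vertex:
  (0, 0): z = 0
  (7, 0): z = 63
  (0, 7): z = 35

The largest value is z = 63, attained at (7, 0).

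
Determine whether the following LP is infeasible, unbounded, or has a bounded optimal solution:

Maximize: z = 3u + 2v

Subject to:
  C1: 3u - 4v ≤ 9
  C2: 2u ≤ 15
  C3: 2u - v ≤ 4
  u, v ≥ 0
Feasible point: (0, 0) satisfies every constraint, so the LP is feasible.
Direction d = (0, 1): for each constraint row a, a·d ≤ 0 —
  (3)(0) + (-4)(1) = -4 ≤ 0
  (2)(0) + (0)(1) = 0 ≤ 0
  (2)(0) + (-1)(1) = -1 ≤ 0
and d ≥ 0, so (0, 0) + t·d stays feasible for every t ≥ 0. Along this ray z = 3u + 2v changes by 2 per unit t, so z → +∞.

The LP is unbounded; z can be made arbitrarily large.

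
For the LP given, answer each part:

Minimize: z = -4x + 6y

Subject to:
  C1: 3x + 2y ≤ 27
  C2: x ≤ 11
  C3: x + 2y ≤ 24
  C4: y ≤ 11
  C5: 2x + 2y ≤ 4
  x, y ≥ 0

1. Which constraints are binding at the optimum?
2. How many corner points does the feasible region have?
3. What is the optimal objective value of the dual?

1. C5, y ≥ 0
2. 3
3. -8 (by strong duality, equal to the primal optimum)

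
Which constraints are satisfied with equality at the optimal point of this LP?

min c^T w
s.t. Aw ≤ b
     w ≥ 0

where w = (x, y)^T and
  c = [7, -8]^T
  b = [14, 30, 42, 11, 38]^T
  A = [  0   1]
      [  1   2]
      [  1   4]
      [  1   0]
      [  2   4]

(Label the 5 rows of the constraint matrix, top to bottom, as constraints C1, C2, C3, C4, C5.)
Optimal: x = 0, y = 9.5
Binding: C5, x ≥ 0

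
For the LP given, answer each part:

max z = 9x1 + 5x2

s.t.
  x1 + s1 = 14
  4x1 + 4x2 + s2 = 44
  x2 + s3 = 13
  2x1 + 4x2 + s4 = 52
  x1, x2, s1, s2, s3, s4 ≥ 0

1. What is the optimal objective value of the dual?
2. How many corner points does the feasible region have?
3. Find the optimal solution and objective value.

1. 99 (by strong duality, equal to the primal optimum)
2. 3
3. x1 = 11, x2 = 0, z = 99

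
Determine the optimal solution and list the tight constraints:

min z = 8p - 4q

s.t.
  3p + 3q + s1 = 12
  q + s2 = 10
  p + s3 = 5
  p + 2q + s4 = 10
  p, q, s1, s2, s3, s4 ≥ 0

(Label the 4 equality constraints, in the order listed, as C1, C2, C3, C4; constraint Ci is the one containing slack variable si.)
Optimal: p = 0, q = 4
Slack at optimum:
  C1: slack = 0 (binding)
  C2: slack = 6
  C3: slack = 5
  C4: slack = 2
  p ≥ 0: p = 0 (binding)
  q ≥ 0: q = 4
Binding constraints: C1, p ≥ 0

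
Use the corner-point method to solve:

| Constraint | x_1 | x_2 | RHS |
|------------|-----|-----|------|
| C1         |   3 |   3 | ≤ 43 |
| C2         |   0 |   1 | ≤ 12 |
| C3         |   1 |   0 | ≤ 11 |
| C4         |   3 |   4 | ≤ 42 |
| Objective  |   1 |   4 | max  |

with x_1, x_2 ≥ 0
x_1 = 0, x_2 = 10.5, z = 42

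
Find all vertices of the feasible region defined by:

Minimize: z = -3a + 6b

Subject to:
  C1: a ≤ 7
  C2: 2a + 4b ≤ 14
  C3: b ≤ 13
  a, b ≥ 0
Each vertex is the intersection of two constraint boundaries that also satisfies all remaining constraints:
  a = 0 and b = 0 → (0, 0)
  a = 7 and 2a + 4b = 14 → (7, 0)
  2a + 4b = 14 and a = 0 → (0, 3.5)

Vertices: (0, 0), (7, 0), (0, 3.5)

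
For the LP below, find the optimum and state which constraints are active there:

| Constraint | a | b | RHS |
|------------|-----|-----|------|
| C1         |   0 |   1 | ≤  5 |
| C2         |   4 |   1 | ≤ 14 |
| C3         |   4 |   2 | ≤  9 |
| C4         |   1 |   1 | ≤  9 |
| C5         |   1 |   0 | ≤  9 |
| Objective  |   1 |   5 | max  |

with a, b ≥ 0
Optimal: a = 0, b = 4.5
Slack at optimum:
  C1: slack = 0.5
  C2: slack = 9.5
  C3: slack = 0 (binding)
  C4: slack = 4.5
  C5: slack = 9
  a ≥ 0: a = 0 (binding)
  b ≥ 0: b = 4.5
Binding constraints: C3, a ≥ 0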